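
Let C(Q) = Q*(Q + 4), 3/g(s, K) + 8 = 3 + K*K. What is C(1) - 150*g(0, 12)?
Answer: 245/139 ≈ 1.7626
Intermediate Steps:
g(s, K) = 3/(-5 + K**2) (g(s, K) = 3/(-8 + (3 + K*K)) = 3/(-8 + (3 + K**2)) = 3/(-5 + K**2))
C(Q) = Q*(4 + Q)
C(1) - 150*g(0, 12) = 1*(4 + 1) - 450/(-5 + 12**2) = 1*5 - 450/(-5 + 144) = 5 - 450/139 = 245/139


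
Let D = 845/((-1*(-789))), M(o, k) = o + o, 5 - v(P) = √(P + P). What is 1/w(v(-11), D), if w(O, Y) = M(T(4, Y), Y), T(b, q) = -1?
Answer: -½ ≈ -0.50000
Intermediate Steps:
v(P) = 5 - √2*√P (v(P) = 5 - √(P + P) = 5 - √(2*P) = 5 - √2*√P)
M(o, k) = 2*o
D = 845/789 ≈ 1.0710
w(O, Y) = -2 (w(O, Y) = 2*(-1) = -2)
1/w(v(-11), D) = 1/(-2) = -½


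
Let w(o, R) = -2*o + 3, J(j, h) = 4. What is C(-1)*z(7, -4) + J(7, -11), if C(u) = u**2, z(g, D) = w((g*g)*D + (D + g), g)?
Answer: 393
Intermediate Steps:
w(o, R) = 3 - 2*o
z(g, D) = 3 - 2*D - 2*g - 2*D*g**2 (z(g, D) = 3 - 2*((g*g)*D + (D + g)) = 3 - 2*(g**2*D + (D + g)) = 3 - 2*(D*g**2 + (D + g)) = 3 - 2*(D + g + D*g**2) = 3 + (-2*D - 2*g - 2*D*g**2) = 3 - 2*D - 2*g - 2*D*g**2)
C(-1)*z(7, -4) + J(7, -11) = (-1)**2*(3 - 2*(-4) - 2*7 - 2*(-4)*7**2) + 4 = 1*(3 + 8 - 14 - 2*(-4)*49) + 4 = 1*(3 + 8 - 14 + 392) + 4 = 1*389 + 4 = 389 + 4 = 393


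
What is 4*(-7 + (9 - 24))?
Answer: -88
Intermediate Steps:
4*(-7 + (9 - 24)) = 4*(-7 - 15) = 4*(-22) = -88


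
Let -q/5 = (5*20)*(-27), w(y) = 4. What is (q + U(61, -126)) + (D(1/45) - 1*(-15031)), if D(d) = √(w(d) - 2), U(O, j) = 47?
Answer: 28578 + √2 ≈ 28579.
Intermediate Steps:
q = 13500 (q = -5*5*20*(-27) = -500*(-27) = -5*(-2700) = 13500)
D(d) = √2 (D(d) = √(4 - 2) = √2)
(q + U(61, -126)) + (D(1/45) - 1*(-15031)) = (13500 + 47) + (√2 - 1*(-15031)) = 13547 + (√2 + 15031) = 13547 + (15031 + √2) = 28578 + √2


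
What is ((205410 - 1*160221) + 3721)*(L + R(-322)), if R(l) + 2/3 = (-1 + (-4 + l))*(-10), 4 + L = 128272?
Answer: 19300472920/3 ≈ 6.4335e+9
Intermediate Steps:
L = 128268 (L = -4 + 128272 = 128268)
R(l) = 148/3 - 10*l (R(l) = -2/3 + (-1 + (-4 + l))*(-10) = -2/3 + (-5 + l)*(-10) = -2/3 + (50 - 10*l) = 148/3 - 10*l)
((205410 - 1*160221) + 3721)*(L + R(-322)) = ((205410 - 1*160221) + 3721)*(128268 + (148/3 - 10*(-322))) = ((205410 - 160221) + 3721)*(128268 + (148/3 + 3220)) = (45189 + 3721)*(128268 + 9808/3) = 48910*(394612/3) = 19300472920/3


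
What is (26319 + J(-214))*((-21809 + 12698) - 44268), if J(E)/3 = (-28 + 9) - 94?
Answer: -1386786420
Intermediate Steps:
J(E) = -339 (J(E) = 3*((-28 + 9) - 94) = 3*(-19 - 94) = 3*(-113) = -339)
(26319 + J(-214))*((-21809 + 12698) - 44268) = (26319 - 339)*((-21809 + 12698) - 44268) = 25980*(-9111 - 44268) = 25980*(-53379) = -1386786420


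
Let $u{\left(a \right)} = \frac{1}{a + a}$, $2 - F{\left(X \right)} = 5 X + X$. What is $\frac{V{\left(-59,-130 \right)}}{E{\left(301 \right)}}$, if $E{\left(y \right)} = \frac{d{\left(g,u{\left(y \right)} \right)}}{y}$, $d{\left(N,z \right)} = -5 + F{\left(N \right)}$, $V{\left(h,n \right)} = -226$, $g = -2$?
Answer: $- \frac{68026}{9} \approx -7558.4$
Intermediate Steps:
$F{\left(X \right)} = 2 - 6 X$ ($F{\left(X \right)} = 2 - \left(5 X + X\right) = 2 - 6 X$)
$u{\left(a \right)} = \frac{1}{2 a}$
$d{\left(N,z \right)} = -3 - 6 N$ ($d{\left(N,z \right)} = -5 - \left(-2 + 6 N\right) = -3 - 6 N$)
$E{\left(y \right)} = \frac{9}{y}$ ($E{\left(y \right)} = \frac{-3 - -12}{y} = \frac{-3 + 12}{y} = \frac{9}{y}$)
$\frac{V{\left(-59,-130 \right)}}{E{\left(301 \right)}} = - \frac{226}{9 \cdot \frac{1}{301}} = - \frac{226}{\frac{9}{301}} = \left(-226\right) \frac{301}{9} = - \frac{68026}{9}$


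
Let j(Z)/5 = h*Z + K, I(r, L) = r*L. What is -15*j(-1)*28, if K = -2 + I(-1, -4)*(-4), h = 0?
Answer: 37800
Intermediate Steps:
I(r, L) = L*r
K = -18 (K = -2 - 4*(-1)*(-4) = -2 + 4*(-4) = -2 - 16 = -18)
j(Z) = -90 (j(Z) = 5*(0*Z - 18) = 5*(0 - 18) = 5*(-18) = -90)
-15*j(-1)*28 = -15*(-90)*28 = 1350*28 = 37800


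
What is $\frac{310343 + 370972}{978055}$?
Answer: $\frac{136263}{195611} \approx 0.6966$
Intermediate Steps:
$\frac{310343 + 370972}{978055} = 681315 \cdot \frac{1}{978055} = \frac{136263}{195611}$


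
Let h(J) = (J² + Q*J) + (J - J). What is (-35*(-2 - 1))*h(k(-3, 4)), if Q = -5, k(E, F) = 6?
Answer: 630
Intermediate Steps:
h(J) = J² - 5*J (h(J) = (J² - 5*J) + (J - J) = (J² - 5*J) + 0 = J² - 5*J)
(-35*(-2 - 1))*h(k(-3, 4)) = (-35*(-2 - 1))*(6*(-5 + 6)) = (-35*(-3))*(6*1) = -7*(-15)*6 = 105*6 = 630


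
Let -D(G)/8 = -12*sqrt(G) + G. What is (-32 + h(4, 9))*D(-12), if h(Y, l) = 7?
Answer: -2400 - 4800*I*sqrt(3) ≈ -2400.0 - 8313.8*I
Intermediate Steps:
D(G) = -8*G + 96*sqrt(G) (D(G) = -8*(-12*sqrt(G) + G) = -8*(G - 12*sqrt(G)) = -8*G + 96*sqrt(G))
(-32 + h(4, 9))*D(-12) = (-32 + 7)*(-8*(-12) + 96*sqrt(-12)) = -25*(96 + 96*(2*I*sqrt(3))) = -25*(96 + 192*I*sqrt(3)) = -2400 - 4800*I*sqrt(3)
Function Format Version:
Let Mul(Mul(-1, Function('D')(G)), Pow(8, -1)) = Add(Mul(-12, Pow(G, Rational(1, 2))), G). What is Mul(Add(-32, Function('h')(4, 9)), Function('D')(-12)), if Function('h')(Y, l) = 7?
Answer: Add(-2400, Mul(-4800, I, Pow(3, Rational(1, 2)))) ≈ Add(-2400.0, Mul(-8313.8, I))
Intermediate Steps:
Function('D')(G) = Add(Mul(-8, G), Mul(96, Pow(G, Rational(1, 2)))) (Function('D')(G) = Mul(-8, Add(Mul(-12, Pow(G, Rational(1, 2))), G)) = Mul(-8, Add(G, Mul(-12, Pow(G, Rational(1, 2))))) = Add(Mul(-8, G), Mul(96, Pow(G, Rational(1, 2)))))
Mul(Add(-32, Function('h')(4, 9)), Function('D')(-12)) = Mul(Add(-32, 7), Add(Mul(-8, -12), Mul(96, Pow(-12, Rational(1, 2))))) = Mul(-25, Add(96, Mul(96, Mul(2, I, Pow(3, Rational(1, 2)))))) = Mul(-25, Add(96, Mul(192, I, Pow(3, Rational(1, 2))))) = Add(-2400, Mul(-4800, I, Pow(3, Rational(1, 2))))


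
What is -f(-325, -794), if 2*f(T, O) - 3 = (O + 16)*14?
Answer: 10889/2 ≈ 5444.5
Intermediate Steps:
f(T, O) = 227/2 + 7*O (f(T, O) = 3/2 + ((O + 16)*14)/2 = 3/2 + ((16 + O)*14)/2 = 3/2 + (224 + 14*O)/2 = 3/2 + (112 + 7*O) = 227/2 + 7*O)
-f(-325, -794) = -(227/2 + 7*(-794)) = -(227/2 - 5558) = -1*(-10889/2) = 10889/2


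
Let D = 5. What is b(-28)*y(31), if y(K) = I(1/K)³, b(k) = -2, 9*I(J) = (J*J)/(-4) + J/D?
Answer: -1685159/2587960733796000 ≈ -6.5115e-10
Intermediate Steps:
I(J) = -J²/36 + J/45 (I(J) = ((J*J)/(-4) + J/5)/9 = (J²*(-¼) + J*(⅕))/9 = (-J²/4 + J/5)/9 = -J²/36 + J/45)
y(K) = (4 - 5/K)³/(5832000*K³) (y(K) = ((1/K)*(4 - 5/K)/180)³ = ((4 - 5/K)/(180*K))³ = (4 - 5/K)³/(5832000*K³))
b(-28)*y(31) = -(-5 + 4*31)³/(2916000*31⁶) = -(-5 + 124)³/(2916000*887503681) = -119³/(2916000*887503681) = -1685159/(2916000*887503681) = -2*1685159/5175921467592000 = -1685159/2587960733796000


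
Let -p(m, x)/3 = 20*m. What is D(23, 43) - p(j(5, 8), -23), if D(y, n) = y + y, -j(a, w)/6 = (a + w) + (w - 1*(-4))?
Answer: -8954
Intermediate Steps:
j(a, w) = -24 - 12*w - 6*a (j(a, w) = -6*((a + w) + (w - 1*(-4))) = -6*((a + w) + (w + 4)) = -6*((a + w) + (4 + w)) = -6*(4 + a + 2*w) = -24 - 12*w - 6*a)
p(m, x) = -60*m
D(y, n) = 2*y
D(23, 43) - p(j(5, 8), -23) = 2*23 - (-60)*(-24 - 12*8 - 6*5) = 46 - (-60)*(-24 - 96 - 30) = 46 - (-60)*(-150) = 46 - 1*9000 = 46 - 9000 = -8954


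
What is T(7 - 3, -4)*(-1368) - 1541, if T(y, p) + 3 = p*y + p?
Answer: 29923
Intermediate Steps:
T(y, p) = -3 + p + p*y (T(y, p) = -3 + (p*y + p) = -3 + (p + p*y) = -3 + p + p*y)
T(7 - 3, -4)*(-1368) - 1541 = (-3 - 4 - 4*(7 - 3))*(-1368) - 1541 = (-3 - 4 - 4*4)*(-1368) - 1541 = (-3 - 4 - 16)*(-1368) - 1541 = -23*(-1368) - 1541 = 31464 - 1541 = 29923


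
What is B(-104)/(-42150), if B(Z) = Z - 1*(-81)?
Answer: 23/42150 ≈ 0.00054567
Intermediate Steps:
B(Z) = 81 + Z (B(Z) = Z + 81 = 81 + Z)
B(-104)/(-42150) = (81 - 104)/(-42150) = -23*(-1/42150) = 23/42150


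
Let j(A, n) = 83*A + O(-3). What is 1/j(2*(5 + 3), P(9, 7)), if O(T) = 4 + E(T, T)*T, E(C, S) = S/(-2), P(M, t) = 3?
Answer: 2/2655 ≈ 0.00075330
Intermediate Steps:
E(C, S) = -S/2 (E(C, S) = S*(-½) = -S/2)
O(T) = 4 - T²/2 (O(T) = 4 + (-T/2)*T = 4 - T²/2)
j(A, n) = -½ + 83*A (j(A, n) = 83*A + (4 - ½*(-3)²) = 83*A + (4 - ½*9) = 83*A + (4 - 9/2) = 83*A - ½ = -½ + 83*A)
1/j(2*(5 + 3), P(9, 7)) = 1/(-½ + 83*(2*(5 + 3))) = 1/(-½ + 83*(2*8)) = 1/(-½ + 83*16) = 1/(-½ + 1328) = 1/(2655/2) = 2/2655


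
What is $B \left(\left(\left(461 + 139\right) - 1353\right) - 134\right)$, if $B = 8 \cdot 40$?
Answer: $-283840$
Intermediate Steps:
$B = 320$
$B \left(\left(\left(461 + 139\right) - 1353\right) - 134\right) = 320 \left(\left(\left(461 + 139\right) - 1353\right) - 134\right) = 320 \left(\left(600 - 1353\right) - 134\right) = 320 \left(-753 - 134\right) = 320 \left(-887\right) = -283840$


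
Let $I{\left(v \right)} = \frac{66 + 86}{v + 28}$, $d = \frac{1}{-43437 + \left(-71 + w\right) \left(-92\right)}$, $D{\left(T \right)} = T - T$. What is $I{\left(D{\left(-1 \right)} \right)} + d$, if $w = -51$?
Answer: $\frac{1224087}{225491} \approx 5.4285$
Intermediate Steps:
$D{\left(T \right)} = 0$
$d = - \frac{1}{32213}$ ($d = \frac{1}{-43437 + \left(-71 - 51\right) \left(-92\right)} = \frac{1}{-43437 - -11224} = \frac{1}{-43437 + 11224} = \frac{1}{-32213} = - \frac{1}{32213} \approx -3.1043 \cdot 10^{-5}$)
$I{\left(v \right)} = \frac{152}{28 + v}$
$I{\left(D{\left(-1 \right)} \right)} + d = \frac{152}{28 + 0} - \frac{1}{32213} = \frac{152}{28} - \frac{1}{32213} = 152 \cdot \frac{1}{28} - \frac{1}{32213} = \frac{38}{7} - \frac{1}{32213} = \frac{1224087}{225491}$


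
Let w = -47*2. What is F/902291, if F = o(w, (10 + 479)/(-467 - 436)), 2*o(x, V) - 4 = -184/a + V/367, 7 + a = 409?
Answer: 78619741/40068698718594 ≈ 1.9621e-6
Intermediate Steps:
a = 402 (a = -7 + 409 = 402)
w = -94
o(x, V) = 356/201 + V/734 (o(x, V) = 2 + (-184/402 + V/367)/2 = 2 + (-184*1/402 + V*(1/367))/2 = 2 + (-92/201 + V/367)/2 = 2 + (-46/201 + V/734) = 356/201 + V/734)
F = 78619741/44407734 (F = 356/201 + ((10 + 479)/(-467 - 436))/734 = 356/201 + (489/(-903))/734 = 356/201 + (489*(-1/903))/734 = 356/201 + (1/734)*(-163/301) = 356/201 - 163/220934 = 78619741/44407734 ≈ 1.7704)
F/902291 = (78619741/44407734)/902291 = (78619741/44407734)*(1/902291) = 78619741/40068698718594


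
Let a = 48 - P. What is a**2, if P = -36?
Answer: 7056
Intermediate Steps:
a = 84 (a = 48 - 1*(-36) = 48 + 36 = 84)
a**2 = 84**2 = 7056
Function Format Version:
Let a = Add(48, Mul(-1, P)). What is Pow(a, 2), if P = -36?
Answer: 7056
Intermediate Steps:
a = 84 (a = Add(48, Mul(-1, -36)) = Add(48, 36) = 84)
Pow(a, 2) = Pow(84, 2) = 7056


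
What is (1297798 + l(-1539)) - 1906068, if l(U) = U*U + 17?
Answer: 1760268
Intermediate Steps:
l(U) = 17 + U² (l(U) = U² + 17 = 17 + U²)
(1297798 + l(-1539)) - 1906068 = (1297798 + (17 + (-1539)²)) - 1906068 = (1297798 + (17 + 2368521)) - 1906068 = (1297798 + 2368538) - 1906068 = 3666336 - 1906068 = 1760268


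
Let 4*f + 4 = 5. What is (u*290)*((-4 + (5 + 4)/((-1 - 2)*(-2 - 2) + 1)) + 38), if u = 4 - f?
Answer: 980925/26 ≈ 37728.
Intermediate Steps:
f = ¼ (f = -1 + (¼)*5 = -1 + 5/4 = ¼ ≈ 0.25000)
u = 15/4 (u = 4 - 1*¼ = 4 - ¼ = 15/4 ≈ 3.7500)
(u*290)*((-4 + (5 + 4)/((-1 - 2)*(-2 - 2) + 1)) + 38) = ((15/4)*290)*((-4 + (5 + 4)/((-1 - 2)*(-2 - 2) + 1)) + 38) = 2175*((-4 + 9/(-3*(-4) + 1)) + 38)/2 = 2175*((-4 + 9/(12 + 1)) + 38)/2 = 2175*((-4 + 9/13) + 38)/2 = 2175*(-43/13 + 38)/2 = (2175/2)*(451/13) = 980925/26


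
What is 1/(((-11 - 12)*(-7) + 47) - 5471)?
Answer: -1/5263 ≈ -0.00019001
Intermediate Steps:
1/(((-11 - 12)*(-7) + 47) - 5471) = 1/((-23*(-7) + 47) - 5471) = 1/((161 + 47) - 5471) = 1/(208 - 5471) = 1/(-5263) = -1/5263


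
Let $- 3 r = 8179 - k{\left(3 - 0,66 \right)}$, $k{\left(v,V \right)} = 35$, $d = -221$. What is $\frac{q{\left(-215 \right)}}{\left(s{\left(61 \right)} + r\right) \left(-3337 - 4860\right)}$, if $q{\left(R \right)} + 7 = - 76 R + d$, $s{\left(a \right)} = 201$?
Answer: $\frac{48336}{61813577} \approx 0.00078196$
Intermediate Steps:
$q{\left(R \right)} = -228 - 76 R$ ($q{\left(R \right)} = -7 - \left(221 + 76 R\right) = -228 - 76 R$)
$r = - \frac{8144}{3}$ ($r = - \frac{8179 - 35}{3} = \left(- \frac{1}{3}\right) 8144 = - \frac{8144}{3} \approx -2714.7$)
$\frac{q{\left(-215 \right)}}{\left(s{\left(61 \right)} + r\right) \left(-3337 - 4860\right)} = \frac{-228 - -16340}{\left(201 - \frac{8144}{3}\right) \left(-3337 - 4860\right)} = \frac{-228 + 16340}{\left(- \frac{7541}{3}\right) \left(-8197\right)} = \frac{16112}{\frac{61813577}{3}} = 16112 \cdot \frac{3}{61813577} = \frac{48336}{61813577}$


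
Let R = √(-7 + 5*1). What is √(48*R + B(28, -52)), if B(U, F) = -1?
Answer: √(-1 + 48*I*√2) ≈ 5.7831 + 5.869*I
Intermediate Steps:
R = I*√2 (R = √(-7 + 5) = √(-2) = I*√2 ≈ 1.4142*I)
√(48*R + B(28, -52)) = √(48*(I*√2) - 1) = √(48*I*√2 - 1) = √(-1 + 48*I*√2)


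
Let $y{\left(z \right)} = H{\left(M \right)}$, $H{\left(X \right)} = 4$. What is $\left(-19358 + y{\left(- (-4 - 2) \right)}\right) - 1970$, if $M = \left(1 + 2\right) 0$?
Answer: $-21324$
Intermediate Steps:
$M = 0$ ($M = 3 \cdot 0 = 0$)
$y{\left(z \right)} = 4$
$\left(-19358 + y{\left(- (-4 - 2) \right)}\right) - 1970 = \left(-19358 + 4\right) - 1970 = -19354 - 1970 = -21324$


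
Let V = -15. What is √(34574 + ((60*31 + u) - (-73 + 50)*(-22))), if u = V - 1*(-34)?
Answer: √35947 ≈ 189.60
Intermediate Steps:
u = 19 (u = -15 - 1*(-34) = -15 + 34 = 19)
√(34574 + ((60*31 + u) - (-73 + 50)*(-22))) = √(34574 + ((60*31 + 19) - (-73 + 50)*(-22))) = √(34574 + ((1860 + 19) - (-23)*(-22))) = √(34574 + (1879 - 1*506)) = √(34574 + (1879 - 506)) = √(34574 + 1373) = √35947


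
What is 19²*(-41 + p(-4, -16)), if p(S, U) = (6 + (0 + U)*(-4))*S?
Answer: -115881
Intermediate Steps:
p(S, U) = S*(6 - 4*U) (p(S, U) = (6 + U*(-4))*S = (6 - 4*U)*S = S*(6 - 4*U))
19²*(-41 + p(-4, -16)) = 19²*(-41 + 2*(-4)*(3 - 2*(-16))) = 361*(-41 + 2*(-4)*(3 + 32)) = 361*(-41 + 2*(-4)*35) = 361*(-41 - 280) = 361*(-321) = -115881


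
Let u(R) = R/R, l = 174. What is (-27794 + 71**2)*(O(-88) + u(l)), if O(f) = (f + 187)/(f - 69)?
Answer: -1319674/157 ≈ -8405.6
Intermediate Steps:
O(f) = (187 + f)/(-69 + f)
u(R) = 1
(-27794 + 71**2)*(O(-88) + u(l)) = (-27794 + 71**2)*((187 - 88)/(-69 - 88) + 1) = (-27794 + 5041)*(99/(-157) + 1) = -22753*(-1/157*99 + 1) = -22753*(-99/157 + 1) = -22753*58/157 = -1319674/157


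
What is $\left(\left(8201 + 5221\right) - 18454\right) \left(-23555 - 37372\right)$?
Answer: $306584664$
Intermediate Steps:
$\left(\left(8201 + 5221\right) - 18454\right) \left(-23555 - 37372\right) = \left(13422 - 18454\right) \left(-60927\right) = \left(-5032\right) \left(-60927\right) = 306584664$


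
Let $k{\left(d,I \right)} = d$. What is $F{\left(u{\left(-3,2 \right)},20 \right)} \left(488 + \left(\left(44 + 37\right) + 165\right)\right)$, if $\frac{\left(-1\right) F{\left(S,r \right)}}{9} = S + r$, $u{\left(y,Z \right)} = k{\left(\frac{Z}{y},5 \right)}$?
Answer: $-127716$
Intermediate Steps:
$u{\left(y,Z \right)} = \frac{Z}{y}$
$F{\left(S,r \right)} = - 9 S - 9 r$ ($F{\left(S,r \right)} = - 9 \left(S + r\right) = - 9 S - 9 r$)
$F{\left(u{\left(-3,2 \right)},20 \right)} \left(488 + \left(\left(44 + 37\right) + 165\right)\right) = \left(- 9 \frac{2}{-3} - 180\right) \left(488 + \left(\left(44 + 37\right) + 165\right)\right) = \left(- 9 \cdot 2 \left(- \frac{1}{3}\right) - 180\right) \left(488 + \left(81 + 165\right)\right) = \left(\left(-9\right) \left(- \frac{2}{3}\right) - 180\right) \left(488 + 246\right) = \left(6 - 180\right) 734 = \left(-174\right) 734 = -127716$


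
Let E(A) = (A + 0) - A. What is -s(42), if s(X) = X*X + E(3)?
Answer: -1764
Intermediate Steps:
E(A) = 0 (E(A) = A - A = 0)
s(X) = X² (s(X) = X*X + 0 = X² + 0 = X²)
-s(42) = -1*42² = -1*1764 = -1764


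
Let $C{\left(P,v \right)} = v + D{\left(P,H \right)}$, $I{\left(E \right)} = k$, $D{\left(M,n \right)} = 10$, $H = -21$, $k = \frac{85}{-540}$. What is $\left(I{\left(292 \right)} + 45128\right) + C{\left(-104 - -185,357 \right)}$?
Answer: $\frac{4913443}{108} \approx 45495.0$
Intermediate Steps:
$k = - \frac{17}{108}$ ($k = 85 \left(- \frac{1}{540}\right) = - \frac{17}{108} \approx -0.15741$)
$I{\left(E \right)} = - \frac{17}{108}$
$C{\left(P,v \right)} = 10 + v$ ($C{\left(P,v \right)} = v + 10 = 10 + v$)
$\left(I{\left(292 \right)} + 45128\right) + C{\left(-104 - -185,357 \right)} = \left(- \frac{17}{108} + 45128\right) + \left(10 + 357\right) = \frac{4873807}{108} + 367 = \frac{4913443}{108}$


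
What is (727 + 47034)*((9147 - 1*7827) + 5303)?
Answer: 316321103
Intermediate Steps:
(727 + 47034)*((9147 - 1*7827) + 5303) = 47761*((9147 - 7827) + 5303) = 47761*(1320 + 5303) = 47761*6623 = 316321103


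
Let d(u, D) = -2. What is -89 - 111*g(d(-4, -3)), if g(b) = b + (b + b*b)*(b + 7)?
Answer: -977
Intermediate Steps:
g(b) = b + (7 + b)*(b + b²) (g(b) = b + (b + b²)*(7 + b) = b + (7 + b)*(b + b²))
-89 - 111*g(d(-4, -3)) = -89 - (-222)*(8 + (-2)² + 8*(-2)) = -89 - (-222)*(8 + 4 - 16) = -89 - (-222)*(-4) = -89 - 111*8 = -89 - 888 = -977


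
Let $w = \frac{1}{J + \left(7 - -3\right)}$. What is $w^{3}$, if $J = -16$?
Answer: $- \frac{1}{216} \approx -0.0046296$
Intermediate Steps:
$w = - \frac{1}{6}$ ($w = \frac{1}{-16 + \left(7 - -3\right)} = \frac{1}{-16 + \left(7 + 3\right)} = \frac{1}{-16 + 10} = \frac{1}{-6} = - \frac{1}{6} \approx -0.16667$)
$w^{3} = \left(- \frac{1}{6}\right)^{3} = - \frac{1}{216}$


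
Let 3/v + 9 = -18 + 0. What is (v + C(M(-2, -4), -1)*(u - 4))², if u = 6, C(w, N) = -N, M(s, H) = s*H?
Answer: 289/81 ≈ 3.5679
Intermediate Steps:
M(s, H) = H*s
v = -⅑ (v = 3/(-9 + (-18 + 0)) = 3/(-9 - 18) = 3/(-27) = 3*(-1/27) = -⅑ ≈ -0.11111)
(v + C(M(-2, -4), -1)*(u - 4))² = (-⅑ + (-1*(-1))*(6 - 4))² = (-⅑ + 1*2)² = (-⅑ + 2)² = (17/9)² = 289/81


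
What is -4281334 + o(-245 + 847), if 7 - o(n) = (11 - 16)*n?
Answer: -4278317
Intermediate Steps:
o(n) = 7 + 5*n (o(n) = 7 - (11 - 16)*n = 7 - (-5)*n = 7 + 5*n)
-4281334 + o(-245 + 847) = -4281334 + (7 + 5*(-245 + 847)) = -4281334 + (7 + 5*602) = -4281334 + (7 + 3010) = -4281334 + 3017 = -4278317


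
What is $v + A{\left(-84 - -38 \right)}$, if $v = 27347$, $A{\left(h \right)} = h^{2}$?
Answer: $29463$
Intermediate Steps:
$v + A{\left(-84 - -38 \right)} = 27347 + \left(-84 - -38\right)^{2} = 27347 + \left(-84 + 38\right)^{2} = 27347 + \left(-46\right)^{2} = 27347 + 2116 = 29463$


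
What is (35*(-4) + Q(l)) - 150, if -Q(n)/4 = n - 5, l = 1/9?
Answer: -2434/9 ≈ -270.44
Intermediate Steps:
l = 1/9 ≈ 0.11111
Q(n) = 20 - 4*n (Q(n) = -4*(n - 5) = -4*(-5 + n) = 20 - 4*n)
(35*(-4) + Q(l)) - 150 = (35*(-4) + (20 - 4*1/9)) - 150 = (-140 + (20 - 4/9)) - 150 = (-140 + 176/9) - 150 = -1084/9 - 150 = -2434/9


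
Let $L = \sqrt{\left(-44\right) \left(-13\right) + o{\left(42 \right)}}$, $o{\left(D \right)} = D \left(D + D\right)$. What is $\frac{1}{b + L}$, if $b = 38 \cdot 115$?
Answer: $\frac{437}{1909280} - \frac{\sqrt{41}}{1909280} \approx 0.00022553$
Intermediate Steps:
$o{\left(D \right)} = 2 D^{2}$ ($o{\left(D \right)} = D 2 D = 2 D^{2}$)
$b = 4370$
$L = 10 \sqrt{41}$ ($L = \sqrt{\left(-44\right) \left(-13\right) + 2 \cdot 42^{2}} = \sqrt{572 + 2 \cdot 1764} = \sqrt{572 + 3528} = \sqrt{4100} = 10 \sqrt{41} \approx 64.031$)
$\frac{1}{b + L} = \frac{1}{4370 + 10 \sqrt{41}}$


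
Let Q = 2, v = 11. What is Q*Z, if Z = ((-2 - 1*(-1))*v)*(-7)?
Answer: 154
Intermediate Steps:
Z = 77 (Z = ((-2 - 1*(-1))*11)*(-7) = ((-2 + 1)*11)*(-7) = -1*11*(-7) = -11*(-7) = 77)
Q*Z = 2*77 = 154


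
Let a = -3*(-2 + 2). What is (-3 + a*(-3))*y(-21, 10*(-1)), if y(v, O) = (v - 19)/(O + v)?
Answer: -120/31 ≈ -3.8710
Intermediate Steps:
a = 0 (a = -3*0 = 0)
y(v, O) = (-19 + v)/(O + v)
(-3 + a*(-3))*y(-21, 10*(-1)) = (-3 + 0*(-3))*((-19 - 21)/(10*(-1) - 21)) = (-3 + 0)*(-40/(-10 - 21)) = -3*(-40)/(-31) = -(-3)*(-40)/31 = -3*40/31 = -120/31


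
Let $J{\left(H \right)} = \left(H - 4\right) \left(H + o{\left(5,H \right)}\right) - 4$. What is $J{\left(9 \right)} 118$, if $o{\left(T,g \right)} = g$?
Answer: $10148$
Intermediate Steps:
$J{\left(H \right)} = -4 + 2 H \left(-4 + H\right)$ ($J{\left(H \right)} = \left(H - 4\right) \left(H + H\right) - 4 = \left(-4 + H\right) 2 H - 4 = 2 H \left(-4 + H\right) - 4 = -4 + 2 H \left(-4 + H\right)$)
$J{\left(9 \right)} 118 = \left(-4 - 72 + 2 \cdot 9^{2}\right) 118 = \left(-4 - 72 + 2 \cdot 81\right) 118 = \left(-4 - 72 + 162\right) 118 = 86 \cdot 118 = 10148$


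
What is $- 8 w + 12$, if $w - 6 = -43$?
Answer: $308$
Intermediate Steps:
$w = -37$ ($w = 6 - 43 = -37$)
$- 8 w + 12 = \left(-8\right) \left(-37\right) + 12 = 296 + 12 = 308$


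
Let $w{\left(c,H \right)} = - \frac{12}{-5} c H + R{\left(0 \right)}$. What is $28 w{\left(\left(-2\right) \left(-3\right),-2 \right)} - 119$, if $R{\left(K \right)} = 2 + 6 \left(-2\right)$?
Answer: $- \frac{6027}{5} \approx -1205.4$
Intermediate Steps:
$R{\left(K \right)} = -10$ ($R{\left(K \right)} = 2 - 12 = -10$)
$w{\left(c,H \right)} = -10 + \frac{12 H c}{5}$ ($w{\left(c,H \right)} = - \frac{12}{-5} c H - 10 = \left(-12\right) \left(- \frac{1}{5}\right) c H - 10 = \frac{12 c}{5} H - 10 = \frac{12 H c}{5} - 10 = -10 + \frac{12 H c}{5}$)
$28 w{\left(\left(-2\right) \left(-3\right),-2 \right)} - 119 = 28 \left(-10 + \frac{12}{5} \left(-2\right) \left(\left(-2\right) \left(-3\right)\right)\right) - 119 = 28 \left(-10 + \frac{12}{5} \left(-2\right) 6\right) - 119 = 28 \left(-10 - \frac{144}{5}\right) - 119 = 28 \left(- \frac{194}{5}\right) - 119 = - \frac{5432}{5} - 119 = - \frac{6027}{5}$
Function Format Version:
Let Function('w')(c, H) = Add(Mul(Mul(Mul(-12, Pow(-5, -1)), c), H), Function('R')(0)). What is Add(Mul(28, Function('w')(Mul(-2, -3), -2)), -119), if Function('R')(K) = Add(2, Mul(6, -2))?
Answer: Rational(-6027, 5) ≈ -1205.4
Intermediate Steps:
Function('R')(K) = -10 (Function('R')(K) = Add(2, -12) = -10)
Function('w')(c, H) = Add(-10, Mul(Rational(12, 5), H, c)) (Function('w')(c, H) = Add(Mul(Mul(Mul(-12, Pow(-5, -1)), c), H), -10) = Add(Mul(Mul(Mul(-12, Rational(-1, 5)), c), H), -10) = Add(Mul(Mul(Rational(12, 5), c), H), -10) = Add(Mul(Rational(12, 5), H, c), -10) = Add(-10, Mul(Rational(12, 5), H, c)))
Add(Mul(28, Function('w')(Mul(-2, -3), -2)), -119) = Add(Mul(28, Add(-10, Mul(Rational(12, 5), -2, Mul(-2, -3)))), -119) = Add(Mul(28, Add(-10, Mul(Rational(12, 5), -2, 6))), -119) = Add(Mul(28, Add(-10, Rational(-144, 5))), -119) = Add(Mul(28, Rational(-194, 5)), -119) = Add(Rational(-5432, 5), -119) = Rational(-6027, 5)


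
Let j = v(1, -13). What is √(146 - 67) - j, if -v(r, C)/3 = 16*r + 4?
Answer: 60 + √79 ≈ 68.888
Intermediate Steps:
v(r, C) = -12 - 48*r (v(r, C) = -3*(16*r + 4) = -3*(4 + 16*r) = -12 - 48*r)
j = -60 (j = -12 - 48*1 = -12 - 48 = -60)
√(146 - 67) - j = √(146 - 67) - 1*(-60) = √79 + 60 = 60 + √79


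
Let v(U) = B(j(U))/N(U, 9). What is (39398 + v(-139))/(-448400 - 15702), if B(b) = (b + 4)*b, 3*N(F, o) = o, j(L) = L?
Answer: -45653/464102 ≈ -0.098368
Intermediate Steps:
N(F, o) = o/3
B(b) = b*(4 + b) (B(b) = (4 + b)*b = b*(4 + b))
v(U) = U*(4 + U)/3 (v(U) = (U*(4 + U))/(((1/3)*9)) = (U*(4 + U))/3 = (U*(4 + U))*(1/3) = U*(4 + U)/3)
(39398 + v(-139))/(-448400 - 15702) = (39398 + (1/3)*(-139)*(4 - 139))/(-448400 - 15702) = (39398 + (1/3)*(-139)*(-135))/(-464102) = (39398 + 6255)*(-1/464102) = 45653*(-1/464102) = -45653/464102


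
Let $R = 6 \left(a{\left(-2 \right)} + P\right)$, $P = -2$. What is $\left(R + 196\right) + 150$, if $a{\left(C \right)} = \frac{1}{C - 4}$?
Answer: $333$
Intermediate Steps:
$a{\left(C \right)} = \frac{1}{-4 + C}$
$R = -13$ ($R = 6 \left(\frac{1}{-4 - 2} - 2\right) = 6 \left(\frac{1}{-6} - 2\right) = 6 \left(- \frac{1}{6} - 2\right) = 6 \left(- \frac{13}{6}\right) = -13$)
$\left(R + 196\right) + 150 = \left(-13 + 196\right) + 150 = 183 + 150 = 333$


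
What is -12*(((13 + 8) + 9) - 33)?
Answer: 36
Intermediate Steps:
-12*(((13 + 8) + 9) - 33) = -12*((21 + 9) - 33) = -12*(30 - 33) = -12*(-3) = 36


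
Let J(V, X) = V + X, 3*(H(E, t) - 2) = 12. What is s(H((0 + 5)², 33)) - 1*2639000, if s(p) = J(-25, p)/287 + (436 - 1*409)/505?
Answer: -382483466846/144935 ≈ -2.6390e+6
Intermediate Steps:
H(E, t) = 6 (H(E, t) = 2 + (⅓)*12 = 2 + 4 = 6)
s(p) = -4876/144935 + p/287 (s(p) = (-25 + p)/287 + (436 - 1*409)/505 = (-25 + p)*(1/287) + (436 - 409)*(1/505) = (-25/287 + p/287) + 27*(1/505) = (-25/287 + p/287) + 27/505 = -4876/144935 + p/287)
s(H((0 + 5)², 33)) - 1*2639000 = (-4876/144935 + (1/287)*6) - 1*2639000 = (-4876/144935 + 6/287) - 2639000 = -1846/144935 - 2639000 = -382483466846/144935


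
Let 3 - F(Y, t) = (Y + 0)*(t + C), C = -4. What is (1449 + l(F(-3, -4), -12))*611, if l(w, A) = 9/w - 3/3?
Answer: 6191263/7 ≈ 8.8447e+5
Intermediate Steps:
F(Y, t) = 3 - Y*(-4 + t) (F(Y, t) = 3 - (Y + 0)*(t - 4) = 3 - Y*(-4 + t))
l(w, A) = -1 + 9/w (l(w, A) = 9/w - 3*⅓ = 9/w - 1 = -1 + 9/w)
(1449 + l(F(-3, -4), -12))*611 = (1449 + (9 - (3 + 4*(-3) - 1*(-3)*(-4)))/(3 + 4*(-3) - 1*(-3)*(-4)))*611 = (1449 + (9 - (3 - 12 - 12))/(3 - 12 - 12))*611 = (1449 + (9 - 1*(-21))/(-21))*611 = (1449 - (9 + 21)/21)*611 = (1449 - 1/21*30)*611 = (1449 - 10/7)*611 = (10133/7)*611 = 6191263/7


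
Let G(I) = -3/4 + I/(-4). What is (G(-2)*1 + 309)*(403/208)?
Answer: 38285/64 ≈ 598.20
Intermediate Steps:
G(I) = -¾ - I/4 (G(I) = -3*¼ + I*(-¼) = -¾ - I/4)
(G(-2)*1 + 309)*(403/208) = ((-¾ - ¼*(-2))*1 + 309)*(403/208) = ((-¾ + ½)*1 + 309)*(403*(1/208)) = (-¼*1 + 309)*(31/16) = (-¼ + 309)*(31/16) = (1235/4)*(31/16) = 38285/64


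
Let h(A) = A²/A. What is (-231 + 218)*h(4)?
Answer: -52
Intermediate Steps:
h(A) = A
(-231 + 218)*h(4) = (-231 + 218)*4 = -13*4 = -52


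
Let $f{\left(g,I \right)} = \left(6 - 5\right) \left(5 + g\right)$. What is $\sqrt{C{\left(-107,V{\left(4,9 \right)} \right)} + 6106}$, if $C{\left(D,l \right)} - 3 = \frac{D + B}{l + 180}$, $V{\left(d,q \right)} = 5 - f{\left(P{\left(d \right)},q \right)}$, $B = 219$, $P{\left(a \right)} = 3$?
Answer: $\frac{\sqrt{191408685}}{177} \approx 78.164$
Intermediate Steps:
$f{\left(g,I \right)} = 5 + g$ ($f{\left(g,I \right)} = 1 \left(5 + g\right) = 5 + g$)
$V{\left(d,q \right)} = -3$ ($V{\left(d,q \right)} = 5 - \left(5 + 3\right) = 5 - 8 = -3$)
$C{\left(D,l \right)} = 3 + \frac{219 + D}{180 + l}$ ($C{\left(D,l \right)} = 3 + \frac{D + 219}{l + 180} = 3 + \frac{219 + D}{180 + l}$)
$\sqrt{C{\left(-107,V{\left(4,9 \right)} \right)} + 6106} = \sqrt{\frac{759 - 107 + 3 \left(-3\right)}{180 - 3} + 6106} = \sqrt{\frac{759 - 107 - 9}{177} + 6106} = \sqrt{\frac{1}{177} \cdot 643 + 6106} = \sqrt{\frac{643}{177} + 6106} = \sqrt{\frac{1081405}{177}} = \frac{\sqrt{191408685}}{177}$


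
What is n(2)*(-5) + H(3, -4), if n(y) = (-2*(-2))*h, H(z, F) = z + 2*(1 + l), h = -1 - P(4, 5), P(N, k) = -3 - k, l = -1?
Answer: -137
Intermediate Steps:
h = 7 (h = -1 - (-3 - 1*5) = -1 - (-3 - 5) = -1 - 1*(-8) = -1 + 8 = 7)
H(z, F) = z (H(z, F) = z + 2*(1 - 1) = z + 2*0 = z + 0 = z)
n(y) = 28 (n(y) = -2*(-2)*7 = 4*7 = 28)
n(2)*(-5) + H(3, -4) = 28*(-5) + 3 = -140 + 3 = -137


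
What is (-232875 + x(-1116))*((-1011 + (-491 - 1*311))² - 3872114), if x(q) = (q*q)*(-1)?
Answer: 865037992995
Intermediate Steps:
x(q) = -q² (x(q) = q²*(-1) = -q²)
(-232875 + x(-1116))*((-1011 + (-491 - 1*311))² - 3872114) = (-232875 - 1*(-1116)²)*((-1011 + (-491 - 1*311))² - 3872114) = (-232875 - 1*1245456)*((-1011 + (-491 - 311))² - 3872114) = (-232875 - 1245456)*((-1011 - 802)² - 3872114) = -1478331*((-1813)² - 3872114) = -1478331*(3286969 - 3872114) = -1478331*(-585145) = 865037992995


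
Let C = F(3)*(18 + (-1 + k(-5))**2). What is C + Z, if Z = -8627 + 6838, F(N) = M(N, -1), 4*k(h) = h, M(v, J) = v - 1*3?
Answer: -1789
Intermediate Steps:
M(v, J) = -3 + v (M(v, J) = v - 3 = -3 + v)
k(h) = h/4
F(N) = -3 + N
C = 0 (C = (-3 + 3)*(18 + (-1 + (1/4)*(-5))**2) = 0*(18 + (-1 - 5/4)**2) = 0*(18 + (-9/4)**2) = 0*(18 + 81/16) = 0*(369/16) = 0)
Z = -1789
C + Z = 0 - 1789 = -1789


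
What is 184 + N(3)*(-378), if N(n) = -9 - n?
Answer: 4720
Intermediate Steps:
184 + N(3)*(-378) = 184 + (-9 - 1*3)*(-378) = 184 + (-9 - 3)*(-378) = 184 - 12*(-378) = 184 + 4536 = 4720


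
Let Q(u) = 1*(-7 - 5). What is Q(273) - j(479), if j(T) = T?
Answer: -491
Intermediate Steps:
Q(u) = -12 (Q(u) = 1*(-12) = -12)
Q(273) - j(479) = -12 - 1*479 = -12 - 479 = -491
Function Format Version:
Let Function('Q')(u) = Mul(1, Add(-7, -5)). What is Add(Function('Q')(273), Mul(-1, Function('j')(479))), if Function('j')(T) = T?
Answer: -491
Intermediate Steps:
Function('Q')(u) = -12 (Function('Q')(u) = Mul(1, -12) = -12)
Add(Function('Q')(273), Mul(-1, Function('j')(479))) = Add(-12, Mul(-1, 479)) = Add(-12, -479) = -491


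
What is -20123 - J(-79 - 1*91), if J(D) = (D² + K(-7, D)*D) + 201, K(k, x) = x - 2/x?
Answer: -78122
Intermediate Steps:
J(D) = 201 + D² + D*(D - 2/D) (J(D) = (D² + (D - 2/D)*D) + 201 = (D² + D*(D - 2/D)) + 201 = 201 + D² + D*(D - 2/D))
-20123 - J(-79 - 1*91) = -20123 - (199 + 2*(-79 - 1*91)²) = -20123 - (199 + 2*(-79 - 91)²) = -20123 - (199 + 2*(-170)²) = -20123 - (199 + 2*28900) = -20123 - (199 + 57800) = -20123 - 1*57999 = -20123 - 57999 = -78122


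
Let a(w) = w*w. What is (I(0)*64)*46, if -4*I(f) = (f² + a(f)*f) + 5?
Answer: -3680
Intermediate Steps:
a(w) = w²
I(f) = -5/4 - f²/4 - f³/4 (I(f) = -((f² + f²*f) + 5)/4 = -((f² + f³) + 5)/4 = -(5 + f² + f³)/4 = -5/4 - f²/4 - f³/4)
(I(0)*64)*46 = ((-5/4 - ¼*0² - ¼*0³)*64)*46 = ((-5/4 - ¼*0 - ¼*0)*64)*46 = ((-5/4 + 0 + 0)*64)*46 = -5/4*64*46 = -80*46 = -3680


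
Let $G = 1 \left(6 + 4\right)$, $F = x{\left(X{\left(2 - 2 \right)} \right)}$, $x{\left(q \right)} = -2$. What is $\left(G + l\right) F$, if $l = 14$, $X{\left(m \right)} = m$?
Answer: $-48$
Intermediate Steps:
$F = -2$
$G = 10$ ($G = 1 \cdot 10 = 10$)
$\left(G + l\right) F = \left(10 + 14\right) \left(-2\right) = 24 \left(-2\right) = -48$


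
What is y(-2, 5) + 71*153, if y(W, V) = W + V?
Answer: 10866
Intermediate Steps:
y(W, V) = V + W
y(-2, 5) + 71*153 = (5 - 2) + 71*153 = 3 + 10863 = 10866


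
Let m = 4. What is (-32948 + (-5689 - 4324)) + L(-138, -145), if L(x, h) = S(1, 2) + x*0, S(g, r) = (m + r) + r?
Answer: -42953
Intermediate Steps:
S(g, r) = 4 + 2*r (S(g, r) = (4 + r) + r = 4 + 2*r)
L(x, h) = 8 (L(x, h) = (4 + 2*2) + x*0 = (4 + 4) + 0 = 8 + 0 = 8)
(-32948 + (-5689 - 4324)) + L(-138, -145) = (-32948 + (-5689 - 4324)) + 8 = (-32948 - 10013) + 8 = -42961 + 8 = -42953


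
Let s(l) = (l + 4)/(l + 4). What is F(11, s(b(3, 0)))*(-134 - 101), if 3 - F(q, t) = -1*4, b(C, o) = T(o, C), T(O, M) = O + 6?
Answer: -1645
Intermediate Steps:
T(O, M) = 6 + O
b(C, o) = 6 + o
s(l) = 1 (s(l) = (4 + l)/(4 + l) = 1)
F(q, t) = 7 (F(q, t) = 3 - (-1)*4 = 3 - 1*(-4) = 3 + 4 = 7)
F(11, s(b(3, 0)))*(-134 - 101) = 7*(-134 - 101) = 7*(-235) = -1645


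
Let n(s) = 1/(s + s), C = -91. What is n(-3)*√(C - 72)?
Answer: -I*√163/6 ≈ -2.1279*I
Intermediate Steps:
n(s) = 1/(2*s)
n(-3)*√(C - 72) = ((½)/(-3))*√(-91 - 72) = ((½)*(-⅓))*√(-163) = -I*√163/6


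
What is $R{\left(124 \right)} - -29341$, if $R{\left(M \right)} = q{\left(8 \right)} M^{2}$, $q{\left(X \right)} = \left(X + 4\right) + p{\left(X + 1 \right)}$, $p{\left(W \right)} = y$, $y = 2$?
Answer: $244605$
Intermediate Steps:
$p{\left(W \right)} = 2$
$q{\left(X \right)} = 6 + X$ ($q{\left(X \right)} = \left(X + 4\right) + 2 = \left(4 + X\right) + 2 = 6 + X$)
$R{\left(M \right)} = 14 M^{2}$ ($R{\left(M \right)} = \left(6 + 8\right) M^{2} = 14 M^{2}$)
$R{\left(124 \right)} - -29341 = 14 \cdot 124^{2} - -29341 = 14 \cdot 15376 + 29341 = 215264 + 29341 = 244605$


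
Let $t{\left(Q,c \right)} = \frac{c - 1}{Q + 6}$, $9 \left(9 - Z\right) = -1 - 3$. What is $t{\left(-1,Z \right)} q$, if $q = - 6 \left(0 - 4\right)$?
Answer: $\frac{608}{15} \approx 40.533$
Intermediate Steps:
$Z = \frac{85}{9}$ ($Z = 9 - \frac{-1 - 3}{9} = 9 - - \frac{4}{9} = 9 + \frac{4}{9} = \frac{85}{9} \approx 9.4444$)
$t{\left(Q,c \right)} = \frac{-1 + c}{6 + Q}$
$q = 24$ ($q = \left(-6\right) \left(-4\right) = 24$)
$t{\left(-1,Z \right)} q = \frac{-1 + \frac{85}{9}}{6 - 1} \cdot 24 = \frac{1}{5} \cdot \frac{76}{9} \cdot 24 = \frac{76}{45} \cdot 24 = \frac{608}{15}$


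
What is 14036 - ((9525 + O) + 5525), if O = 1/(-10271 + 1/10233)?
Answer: -106574575755/105103142 ≈ -1014.0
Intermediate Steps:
O = -10233/105103142 (O = 1/(-10271 + 1/10233) = 1/(-105103142/10233) = -10233/105103142 ≈ -9.7362e-5)
14036 - ((9525 + O) + 5525) = 14036 - ((9525 - 10233/105103142) + 5525) = 14036 - (1001107417317/105103142 + 5525) = 14036 - 1*1581802276867/105103142 = 14036 - 1581802276867/105103142 = -106574575755/105103142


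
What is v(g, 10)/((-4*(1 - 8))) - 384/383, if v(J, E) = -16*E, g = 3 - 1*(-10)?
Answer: -18008/2681 ≈ -6.7169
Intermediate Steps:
g = 13 (g = 3 + 10 = 13)
v(g, 10)/((-4*(1 - 8))) - 384/383 = (-16*10)/((-4*(1 - 8))) - 384/383 = -160/((-4*(-7))) - 384*1/383 = -160/28 - 384/383 = -160*1/28 - 384/383 = -40/7 - 384/383 = -18008/2681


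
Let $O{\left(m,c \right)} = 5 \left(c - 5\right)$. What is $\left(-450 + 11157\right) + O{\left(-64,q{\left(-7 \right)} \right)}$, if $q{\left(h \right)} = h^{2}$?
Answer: $10927$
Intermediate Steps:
$O{\left(m,c \right)} = -25 + 5 c$ ($O{\left(m,c \right)} = 5 \left(-5 + c\right) = -25 + 5 c$)
$\left(-450 + 11157\right) + O{\left(-64,q{\left(-7 \right)} \right)} = \left(-450 + 11157\right) - \left(25 - 5 \left(-7\right)^{2}\right) = 10707 + \left(-25 + 5 \cdot 49\right) = 10707 + \left(-25 + 245\right) = 10707 + 220 = 10927$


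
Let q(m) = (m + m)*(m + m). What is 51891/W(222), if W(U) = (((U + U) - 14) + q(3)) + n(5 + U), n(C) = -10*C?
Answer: -51891/1804 ≈ -28.764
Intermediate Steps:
q(m) = 4*m**2 (q(m) = (2*m)*(2*m) = 4*m**2)
W(U) = -28 - 8*U (W(U) = (((U + U) - 14) + 4*3**2) - 10*(5 + U) = ((2*U - 14) + 4*9) + (-50 - 10*U) = ((-14 + 2*U) + 36) + (-50 - 10*U) = (22 + 2*U) + (-50 - 10*U) = -28 - 8*U)
51891/W(222) = 51891/(-28 - 8*222) = 51891/(-28 - 1776) = 51891/(-1804) = 51891*(-1/1804) = -51891/1804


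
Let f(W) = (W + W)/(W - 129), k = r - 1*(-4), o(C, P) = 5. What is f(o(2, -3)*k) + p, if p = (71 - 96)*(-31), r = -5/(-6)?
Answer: 487185/629 ≈ 774.54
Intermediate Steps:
r = ⅚ (r = -5*(-⅙) = ⅚ ≈ 0.83333)
k = 29/6 (k = ⅚ - 1*(-4) = ⅚ + 4 = 29/6 ≈ 4.8333)
f(W) = 2*W/(-129 + W) (f(W) = (2*W)/(-129 + W) = 2*W/(-129 + W))
p = 775 (p = -25*(-31) = 775)
f(o(2, -3)*k) + p = 2*(5*(29/6))/(-129 + 5*(29/6)) + 775 = 2*(145/6)/(-129 + 145/6) + 775 = 2*(145/6)/(-629/6) + 775 = 2*(145/6)*(-6/629) + 775 = -290/629 + 775 = 487185/629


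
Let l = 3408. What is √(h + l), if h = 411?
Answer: √3819 ≈ 61.798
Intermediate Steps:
√(h + l) = √(411 + 3408) = √3819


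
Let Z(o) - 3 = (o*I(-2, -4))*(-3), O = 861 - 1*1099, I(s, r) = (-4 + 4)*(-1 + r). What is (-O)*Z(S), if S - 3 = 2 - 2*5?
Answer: 714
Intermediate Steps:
I(s, r) = 0 (I(s, r) = 0*(-1 + r) = 0)
O = -238 (O = 861 - 1099 = -238)
S = -5 (S = 3 + (2 - 2*5) = 3 + (2 - 10) = 3 - 8 = -5)
Z(o) = 3 (Z(o) = 3 + (o*0)*(-3) = 3 + 0*(-3) = 3 + 0 = 3)
(-O)*Z(S) = -1*(-238)*3 = 238*3 = 714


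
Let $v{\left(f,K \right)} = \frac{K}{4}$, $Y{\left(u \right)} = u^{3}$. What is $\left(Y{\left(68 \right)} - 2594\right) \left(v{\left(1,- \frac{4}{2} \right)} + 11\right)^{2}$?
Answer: $\frac{68760279}{2} \approx 3.438 \cdot 10^{7}$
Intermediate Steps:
$v{\left(f,K \right)} = \frac{K}{4}$ ($v{\left(f,K \right)} = K \frac{1}{4} = \frac{K}{4}$)
$\left(Y{\left(68 \right)} - 2594\right) \left(v{\left(1,- \frac{4}{2} \right)} + 11\right)^{2} = \left(68^{3} - 2594\right) \left(\frac{\left(-4\right) \frac{1}{2}}{4} + 11\right)^{2} = \left(314432 - 2594\right) \left(\frac{\left(-4\right) \frac{1}{2}}{4} + 11\right)^{2} = 311838 \left(\frac{1}{4} \left(-2\right) + 11\right)^{2} = 311838 \left(- \frac{1}{2} + 11\right)^{2} = 311838 \left(\frac{21}{2}\right)^{2} = 311838 \cdot \frac{441}{4} = \frac{68760279}{2}$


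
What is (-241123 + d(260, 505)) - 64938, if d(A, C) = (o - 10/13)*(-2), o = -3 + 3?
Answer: -3978773/13 ≈ -3.0606e+5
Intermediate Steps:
o = 0
d(A, C) = 20/13 (d(A, C) = (0 - 10/13)*(-2) = -10/13*(-2) = 20/13)
(-241123 + d(260, 505)) - 64938 = (-241123 + 20/13) - 64938 = -3134579/13 - 64938 = -3978773/13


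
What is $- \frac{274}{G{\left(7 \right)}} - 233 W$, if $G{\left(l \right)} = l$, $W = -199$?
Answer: $\frac{324295}{7} \approx 46328.0$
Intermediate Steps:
$- \frac{274}{G{\left(7 \right)}} - 233 W = - \frac{274}{7} - -46367 = \left(-274\right) \frac{1}{7} + 46367 = - \frac{274}{7} + 46367 = \frac{324295}{7}$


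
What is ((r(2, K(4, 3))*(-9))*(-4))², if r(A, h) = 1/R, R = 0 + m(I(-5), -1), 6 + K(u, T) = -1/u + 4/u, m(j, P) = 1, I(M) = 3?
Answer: 1296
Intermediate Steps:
K(u, T) = -6 + 3/u (K(u, T) = -6 + (-1/u + 4/u) = -6 + 3/u)
R = 1 (R = 0 + 1 = 1)
r(A, h) = 1 (r(A, h) = 1/1 = 1)
((r(2, K(4, 3))*(-9))*(-4))² = ((1*(-9))*(-4))² = (-9*(-4))² = 36² = 1296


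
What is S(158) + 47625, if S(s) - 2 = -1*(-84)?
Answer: 47711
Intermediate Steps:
S(s) = 86 (S(s) = 2 - 1*(-84) = 2 + 84 = 86)
S(158) + 47625 = 86 + 47625 = 47711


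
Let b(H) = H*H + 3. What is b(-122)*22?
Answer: 327514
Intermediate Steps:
b(H) = 3 + H² (b(H) = H² + 3 = 3 + H²)
b(-122)*22 = (3 + (-122)²)*22 = (3 + 14884)*22 = 14887*22 = 327514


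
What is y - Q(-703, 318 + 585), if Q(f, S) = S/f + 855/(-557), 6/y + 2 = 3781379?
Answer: 1391592895666/493559191089 ≈ 2.8195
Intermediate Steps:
y = 2/1260459 (y = 6/(-2 + 3781379) = 6/3781377 = 6*(1/3781377) = 2/1260459 ≈ 1.5867e-6)
Q(f, S) = -855/557 + S/f (Q(f, S) = S/f + 855*(-1/557) = S/f - 855/557 = -855/557 + S/f)
y - Q(-703, 318 + 585) = 2/1260459 - (-855/557 + (318 + 585)/(-703)) = 2/1260459 - (-855/557 + 903*(-1/703)) = 2/1260459 - (-855/557 - 903/703) = 2/1260459 - 1*(-1104036/391571) = 2/1260459 + 1104036/391571 = 1391592895666/493559191089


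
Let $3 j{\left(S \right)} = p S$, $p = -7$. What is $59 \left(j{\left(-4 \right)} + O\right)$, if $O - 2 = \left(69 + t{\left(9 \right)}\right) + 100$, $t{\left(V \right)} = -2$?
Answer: $\frac{31565}{3} \approx 10522.0$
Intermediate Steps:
$O = 169$ ($O = 2 + \left(\left(69 - 2\right) + 100\right) = 2 + \left(67 + 100\right) = 2 + 167 = 169$)
$j{\left(S \right)} = - \frac{7 S}{3}$ ($j{\left(S \right)} = \frac{\left(-7\right) S}{3} = - \frac{7 S}{3}$)
$59 \left(j{\left(-4 \right)} + O\right) = 59 \left(\left(- \frac{7}{3}\right) \left(-4\right) + 169\right) = 59 \left(\frac{28}{3} + 169\right) = 59 \cdot \frac{535}{3} = \frac{31565}{3}$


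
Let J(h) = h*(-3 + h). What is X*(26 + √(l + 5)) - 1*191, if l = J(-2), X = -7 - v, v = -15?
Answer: 17 + 8*√15 ≈ 47.984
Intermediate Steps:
X = 8 (X = -7 - 1*(-15) = -7 + 15 = 8)
l = 10 (l = -2*(-3 - 2) = -2*(-5) = 10)
X*(26 + √(l + 5)) - 1*191 = 8*(26 + √(10 + 5)) - 1*191 = 8*(26 + √15) - 191 = (208 + 8*√15) - 191 = 17 + 8*√15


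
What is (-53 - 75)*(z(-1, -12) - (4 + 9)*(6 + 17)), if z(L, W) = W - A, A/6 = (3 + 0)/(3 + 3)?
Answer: 40192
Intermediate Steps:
A = 3 (A = 6*((3 + 0)/(3 + 3)) = 6*(3/6) = 6*(3*(⅙)) = 6*(½) = 3)
z(L, W) = -3 + W (z(L, W) = W - 1*3 = W - 3 = -3 + W)
(-53 - 75)*(z(-1, -12) - (4 + 9)*(6 + 17)) = (-53 - 75)*((-3 - 12) - (4 + 9)*(6 + 17)) = -128*(-15 - 13*23) = -128*(-15 - 1*299) = -128*(-15 - 299) = -128*(-314) = 40192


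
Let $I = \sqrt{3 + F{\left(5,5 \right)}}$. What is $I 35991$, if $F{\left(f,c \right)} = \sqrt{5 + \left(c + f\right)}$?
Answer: $35991 \sqrt{3 + \sqrt{15}} \approx 94355.0$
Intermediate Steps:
$F{\left(f,c \right)} = \sqrt{5 + c + f}$
$I = \sqrt{3 + \sqrt{15}}$ ($I = \sqrt{3 + \sqrt{5 + 5 + 5}} = \sqrt{3 + \sqrt{15}} \approx 2.6216$)
$I 35991 = \sqrt{3 + \sqrt{15}} \cdot 35991 = 35991 \sqrt{3 + \sqrt{15}}$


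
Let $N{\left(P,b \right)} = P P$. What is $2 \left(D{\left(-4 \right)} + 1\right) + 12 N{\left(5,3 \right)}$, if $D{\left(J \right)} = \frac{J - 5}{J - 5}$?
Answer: $304$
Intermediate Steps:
$D{\left(J \right)} = 1$ ($D{\left(J \right)} = \frac{-5 + J}{-5 + J} = 1$)
$N{\left(P,b \right)} = P^{2}$
$2 \left(D{\left(-4 \right)} + 1\right) + 12 N{\left(5,3 \right)} = 2 \left(1 + 1\right) + 12 \cdot 5^{2} = 2 \cdot 2 + 12 \cdot 25 = 4 + 300 = 304$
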